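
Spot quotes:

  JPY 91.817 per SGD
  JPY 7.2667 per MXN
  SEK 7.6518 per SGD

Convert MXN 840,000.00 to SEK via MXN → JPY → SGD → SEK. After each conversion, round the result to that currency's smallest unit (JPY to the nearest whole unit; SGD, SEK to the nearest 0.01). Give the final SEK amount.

SEK 508,694.50

MXN 840,000.00 × 7.2667 = JPY 6,104,028
JPY 6,104,028 ÷ 91.817 = SGD 66,480.37
SGD 66,480.37 × 7.6518 = SEK 508,694.50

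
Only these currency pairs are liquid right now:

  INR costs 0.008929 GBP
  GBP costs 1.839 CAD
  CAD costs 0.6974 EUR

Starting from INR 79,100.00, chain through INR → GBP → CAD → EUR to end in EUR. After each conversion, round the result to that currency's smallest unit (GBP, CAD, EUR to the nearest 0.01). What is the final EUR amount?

INR 79,100.00 × 0.008929 = GBP 706.28
GBP 706.28 × 1.839 = CAD 1,298.85
CAD 1,298.85 × 0.6974 = EUR 905.82

EUR 905.82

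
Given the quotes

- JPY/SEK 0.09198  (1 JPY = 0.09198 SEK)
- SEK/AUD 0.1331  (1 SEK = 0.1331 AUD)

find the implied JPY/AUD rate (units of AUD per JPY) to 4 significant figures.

JPY/AUD = 0.01224

1 JPY × 0.09198 = 0.09198 SEK
0.09198 SEK × 0.1331 = 0.0122425 AUD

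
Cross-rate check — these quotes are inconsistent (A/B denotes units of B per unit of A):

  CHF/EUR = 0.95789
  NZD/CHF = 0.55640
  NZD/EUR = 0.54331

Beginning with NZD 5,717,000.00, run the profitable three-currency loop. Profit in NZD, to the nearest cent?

Profitable loop is NZD → EUR → CHF → NZD:
NZD 5,717,000.00 × 0.54331 = EUR 3,106,103.27
EUR 3,106,103.27 ÷ 0.95789 = CHF 3,242,651.32
CHF 3,242,651.32 ÷ 0.55640 = NZD 5,827,913.94
Profit = NZD 5,827,913.94 − NZD 5,717,000.00

Profit: NZD 110,913.94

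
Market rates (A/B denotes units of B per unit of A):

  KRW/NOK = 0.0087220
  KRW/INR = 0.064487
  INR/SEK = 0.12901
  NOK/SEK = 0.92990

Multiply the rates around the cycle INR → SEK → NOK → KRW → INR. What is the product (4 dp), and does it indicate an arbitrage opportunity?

1.0258 (arbitrage exists)

Around INR → SEK → NOK → KRW → INR: 1 × 0.12901 ÷ 0.92990 ÷ 0.0087220 × 0.064487 = 1.025754
Product > 1; profitable direction is INR → SEK → NOK → KRW → INR.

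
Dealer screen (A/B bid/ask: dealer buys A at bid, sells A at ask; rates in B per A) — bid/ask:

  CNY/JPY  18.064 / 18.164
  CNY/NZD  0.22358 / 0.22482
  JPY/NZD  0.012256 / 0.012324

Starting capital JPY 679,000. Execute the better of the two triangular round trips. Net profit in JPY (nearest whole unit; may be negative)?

Net result: JPY -828 (no profitable arbitrage after spreads)

Best loop JPY → CNY → NZD → JPY:
JPY 679,000 ÷ 18.164 (buy CNY at ask) = CNY 37,381.63
CNY 37,381.63 × 0.22358 (sell CNY at bid) = NZD 8,357.79
NZD 8,357.79 ÷ 0.012324 (buy JPY at ask) = JPY 678,172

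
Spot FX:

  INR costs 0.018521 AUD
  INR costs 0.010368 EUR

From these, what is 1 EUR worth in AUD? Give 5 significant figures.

EUR/AUD = 1.7864

1 EUR ÷ 0.010368 = 96.4506 INR
96.4506 INR × 0.018521 = 1.78636 AUD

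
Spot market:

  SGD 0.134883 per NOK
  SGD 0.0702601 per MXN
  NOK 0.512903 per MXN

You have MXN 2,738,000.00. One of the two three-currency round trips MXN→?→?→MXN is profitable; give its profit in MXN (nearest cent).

Profitable loop is MXN → SGD → NOK → MXN:
MXN 2,738,000.00 × 0.0702601 = SGD 192,372.15
SGD 192,372.15 ÷ 0.134883 = NOK 1,426,214.97
NOK 1,426,214.97 ÷ 0.512903 = MXN 2,780,671.92
Profit = MXN 2,780,671.92 − MXN 2,738,000.00

Profit: MXN 42,671.92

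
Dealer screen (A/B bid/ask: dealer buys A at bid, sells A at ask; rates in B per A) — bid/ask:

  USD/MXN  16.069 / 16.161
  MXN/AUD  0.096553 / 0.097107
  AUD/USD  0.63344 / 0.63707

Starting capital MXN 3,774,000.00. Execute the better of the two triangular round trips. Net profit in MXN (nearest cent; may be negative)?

Best loop MXN → USD → AUD → MXN:
MXN 3,774,000.00 ÷ 16.161 (buy USD at ask) = USD 233,525.15
USD 233,525.15 ÷ 0.63707 (buy AUD at ask) = AUD 366,561.21
AUD 366,561.21 ÷ 0.097107 (buy MXN at ask) = MXN 3,774,817.62

Net profit: MXN 817.62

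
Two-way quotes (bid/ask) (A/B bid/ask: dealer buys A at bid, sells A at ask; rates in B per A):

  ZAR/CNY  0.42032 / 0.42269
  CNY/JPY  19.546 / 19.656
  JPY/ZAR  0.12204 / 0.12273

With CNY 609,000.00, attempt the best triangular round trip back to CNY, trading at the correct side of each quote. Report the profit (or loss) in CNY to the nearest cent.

Net profit: CNY 1,600.90

Best loop CNY → JPY → ZAR → CNY:
CNY 609,000.00 × 19.546 (sell CNY at bid) = JPY 11,903,514
JPY 11,903,514 × 0.12204 (sell JPY at bid) = ZAR 1,452,704.85
ZAR 1,452,704.85 × 0.42032 (sell ZAR at bid) = CNY 610,600.90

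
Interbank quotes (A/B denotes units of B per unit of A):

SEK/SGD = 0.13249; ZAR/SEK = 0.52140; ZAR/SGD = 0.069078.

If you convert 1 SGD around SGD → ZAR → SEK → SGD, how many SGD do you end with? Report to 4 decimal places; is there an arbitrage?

Around SGD → ZAR → SEK → SGD: 1 ÷ 0.069078 × 0.52140 × 0.13249 = 1.000033
Product ≈ 1 (deviation 0.003%, within rounding noise).

1.0000 (no arbitrage)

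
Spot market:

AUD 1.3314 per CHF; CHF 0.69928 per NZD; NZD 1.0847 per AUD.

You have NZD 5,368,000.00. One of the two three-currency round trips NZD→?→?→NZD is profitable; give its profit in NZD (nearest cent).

Profit: NZD 53,029.96

Profitable loop is NZD → CHF → AUD → NZD:
NZD 5,368,000.00 × 0.69928 = CHF 3,753,735.04
CHF 3,753,735.04 × 1.3314 = AUD 4,997,722.83
AUD 4,997,722.83 × 1.0847 = NZD 5,421,029.96
Profit = NZD 5,421,029.96 − NZD 5,368,000.00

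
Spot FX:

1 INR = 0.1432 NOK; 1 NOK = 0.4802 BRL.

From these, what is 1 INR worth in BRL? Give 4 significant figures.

1 INR × 0.1432 = 0.1432 NOK
0.1432 NOK × 0.4802 = 0.0687646 BRL

INR/BRL = 0.06876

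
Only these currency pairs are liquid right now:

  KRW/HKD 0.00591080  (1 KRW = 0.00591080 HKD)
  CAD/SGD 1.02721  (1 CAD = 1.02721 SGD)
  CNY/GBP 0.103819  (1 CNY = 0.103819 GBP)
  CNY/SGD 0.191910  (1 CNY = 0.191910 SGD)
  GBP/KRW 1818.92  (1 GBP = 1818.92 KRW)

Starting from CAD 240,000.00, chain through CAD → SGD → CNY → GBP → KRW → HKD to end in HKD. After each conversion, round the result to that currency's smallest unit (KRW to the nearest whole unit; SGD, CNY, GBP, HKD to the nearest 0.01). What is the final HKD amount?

CAD 240,000.00 × 1.02721 = SGD 246,530.40
SGD 246,530.40 ÷ 0.191910 = CNY 1,284,614.66
CNY 1,284,614.66 × 0.103819 = GBP 133,367.41
GBP 133,367.41 × 1818.92 = KRW 242,584,649
KRW 242,584,649 × 0.00591080 = HKD 1,433,869.34

HKD 1,433,869.34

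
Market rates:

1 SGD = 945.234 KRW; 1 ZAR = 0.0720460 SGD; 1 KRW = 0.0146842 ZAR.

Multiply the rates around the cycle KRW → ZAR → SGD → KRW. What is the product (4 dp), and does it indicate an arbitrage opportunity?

Around KRW → ZAR → SGD → KRW: 1 × 0.0146842 × 0.0720460 × 945.234 = 0.999999
Product ≈ 1 (deviation 0.000%, within rounding noise).

1.0000 (no arbitrage)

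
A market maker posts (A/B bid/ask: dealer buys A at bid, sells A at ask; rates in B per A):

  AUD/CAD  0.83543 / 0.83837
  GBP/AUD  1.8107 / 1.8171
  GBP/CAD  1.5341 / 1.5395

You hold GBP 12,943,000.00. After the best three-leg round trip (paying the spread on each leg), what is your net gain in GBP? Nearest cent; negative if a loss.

Best loop GBP → CAD → AUD → GBP:
GBP 12,943,000.00 × 1.5341 (sell GBP at bid) = CAD 19,855,856.30
CAD 19,855,856.30 ÷ 0.83837 (buy AUD at ask) = AUD 23,683,882.18
AUD 23,683,882.18 ÷ 1.8171 (buy GBP at ask) = GBP 13,033,890.36

Net profit: GBP 90,890.36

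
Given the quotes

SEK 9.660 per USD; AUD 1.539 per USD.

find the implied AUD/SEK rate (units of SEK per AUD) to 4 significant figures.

1 AUD ÷ 1.539 = 0.649773 USD
0.649773 USD × 9.660 = 6.2768 SEK

AUD/SEK = 6.277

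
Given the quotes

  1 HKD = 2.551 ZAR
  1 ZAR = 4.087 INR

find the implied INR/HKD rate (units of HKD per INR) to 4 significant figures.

1 INR ÷ 4.087 = 0.244678 ZAR
0.244678 ZAR ÷ 2.551 = 0.0959146 HKD

INR/HKD = 0.09591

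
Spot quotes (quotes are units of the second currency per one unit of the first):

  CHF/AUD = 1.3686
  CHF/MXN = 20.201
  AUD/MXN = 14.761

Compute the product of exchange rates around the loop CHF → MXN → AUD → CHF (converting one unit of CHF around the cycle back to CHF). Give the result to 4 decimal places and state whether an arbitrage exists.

1.0000 (no arbitrage)

Around CHF → MXN → AUD → CHF: 1 × 20.201 ÷ 14.761 ÷ 1.3686 = 0.999955
Product ≈ 1 (deviation 0.004%, within rounding noise).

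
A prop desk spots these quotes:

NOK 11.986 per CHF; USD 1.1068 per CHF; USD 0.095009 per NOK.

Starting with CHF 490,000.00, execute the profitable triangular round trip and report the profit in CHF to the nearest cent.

Profit: CHF 14,157.17

Profitable loop is CHF → NOK → USD → CHF:
CHF 490,000.00 × 11.986 = NOK 5,873,140.00
NOK 5,873,140.00 × 0.095009 = USD 558,001.16
USD 558,001.16 ÷ 1.1068 = CHF 504,157.17
Profit = CHF 504,157.17 − CHF 490,000.00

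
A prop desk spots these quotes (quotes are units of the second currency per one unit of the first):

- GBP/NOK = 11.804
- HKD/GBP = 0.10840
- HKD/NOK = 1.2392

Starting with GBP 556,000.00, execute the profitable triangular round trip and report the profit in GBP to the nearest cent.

Profitable loop is GBP → NOK → HKD → GBP:
GBP 556,000.00 × 11.804 = NOK 6,563,024.00
NOK 6,563,024.00 ÷ 1.2392 = HKD 5,296,178.18
HKD 5,296,178.18 × 0.10840 = GBP 574,105.71
Profit = GBP 574,105.71 − GBP 556,000.00

Profit: GBP 18,105.71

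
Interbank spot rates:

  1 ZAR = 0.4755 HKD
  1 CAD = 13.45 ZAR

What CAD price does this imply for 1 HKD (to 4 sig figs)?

HKD/CAD = 0.1564

1 HKD ÷ 0.4755 = 2.10305 ZAR
2.10305 ZAR ÷ 13.45 = 0.156361 CAD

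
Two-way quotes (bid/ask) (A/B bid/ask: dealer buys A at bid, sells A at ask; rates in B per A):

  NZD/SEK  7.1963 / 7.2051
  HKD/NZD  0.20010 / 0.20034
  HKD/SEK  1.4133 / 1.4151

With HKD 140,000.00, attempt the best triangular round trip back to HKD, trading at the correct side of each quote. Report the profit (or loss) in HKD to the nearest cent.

Best loop HKD → NZD → SEK → HKD:
HKD 140,000.00 × 0.20010 (sell HKD at bid) = NZD 28,014.00
NZD 28,014.00 × 7.1963 (sell NZD at bid) = SEK 201,597.15
SEK 201,597.15 ÷ 1.4151 (buy HKD at ask) = HKD 142,461.41

Net profit: HKD 2,461.41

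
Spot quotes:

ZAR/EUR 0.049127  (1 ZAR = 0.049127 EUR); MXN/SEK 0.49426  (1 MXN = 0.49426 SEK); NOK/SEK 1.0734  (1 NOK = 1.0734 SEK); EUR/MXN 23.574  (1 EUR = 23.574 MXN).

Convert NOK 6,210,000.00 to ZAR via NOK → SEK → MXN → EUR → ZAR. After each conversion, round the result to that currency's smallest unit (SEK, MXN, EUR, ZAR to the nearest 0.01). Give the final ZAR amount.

ZAR 11,645,126.31

NOK 6,210,000.00 × 1.0734 = SEK 6,665,814.00
SEK 6,665,814.00 ÷ 0.49426 = MXN 13,486,452.47
MXN 13,486,452.47 ÷ 23.574 = EUR 572,090.12
EUR 572,090.12 ÷ 0.049127 = ZAR 11,645,126.31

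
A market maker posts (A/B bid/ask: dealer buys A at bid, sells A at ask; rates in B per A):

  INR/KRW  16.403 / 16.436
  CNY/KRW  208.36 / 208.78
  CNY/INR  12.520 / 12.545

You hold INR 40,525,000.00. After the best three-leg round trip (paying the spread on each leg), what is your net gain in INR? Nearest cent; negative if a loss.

Best loop INR → CNY → KRW → INR:
INR 40,525,000.00 ÷ 12.545 (buy CNY at ask) = CNY 3,230,370.67
CNY 3,230,370.67 × 208.36 (sell CNY at bid) = KRW 673,080,032
KRW 673,080,032 ÷ 16.436 (buy INR at ask) = INR 40,951,571.66

Net profit: INR 426,571.66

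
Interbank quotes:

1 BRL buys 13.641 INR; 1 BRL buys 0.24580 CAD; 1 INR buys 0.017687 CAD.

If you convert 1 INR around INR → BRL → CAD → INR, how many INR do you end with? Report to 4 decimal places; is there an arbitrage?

1.0188 (arbitrage exists)

Around INR → BRL → CAD → INR: 1 ÷ 13.641 × 0.24580 ÷ 0.017687 = 1.018783
Product > 1; profitable direction is INR → BRL → CAD → INR.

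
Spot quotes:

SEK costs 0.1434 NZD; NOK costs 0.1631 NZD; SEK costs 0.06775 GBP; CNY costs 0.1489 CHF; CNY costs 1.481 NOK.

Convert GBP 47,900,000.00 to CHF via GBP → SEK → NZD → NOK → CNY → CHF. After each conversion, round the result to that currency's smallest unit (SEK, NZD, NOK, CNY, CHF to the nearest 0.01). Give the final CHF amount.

GBP 47,900,000.00 ÷ 0.06775 = SEK 707,011,070.11
SEK 707,011,070.11 × 0.1434 = NZD 101,385,387.45
NZD 101,385,387.45 ÷ 0.1631 = NOK 621,614,883.20
NOK 621,614,883.20 ÷ 1.481 = CNY 419,726,457.26
CNY 419,726,457.26 × 0.1489 = CHF 62,497,269.49

CHF 62,497,269.49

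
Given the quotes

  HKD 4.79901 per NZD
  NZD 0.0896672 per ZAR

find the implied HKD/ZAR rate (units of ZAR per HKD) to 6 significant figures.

1 HKD ÷ 4.79901 = 0.208376 NZD
0.208376 NZD ÷ 0.0896672 = 2.32389 ZAR

HKD/ZAR = 2.32389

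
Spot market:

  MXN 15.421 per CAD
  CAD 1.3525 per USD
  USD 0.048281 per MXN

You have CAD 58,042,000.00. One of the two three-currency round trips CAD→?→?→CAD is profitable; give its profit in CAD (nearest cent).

Profit: CAD 405,836.03

Profitable loop is CAD → MXN → USD → CAD:
CAD 58,042,000.00 × 15.421 = MXN 895,065,682.00
MXN 895,065,682.00 × 0.048281 = USD 43,214,666.19
USD 43,214,666.19 × 1.3525 = CAD 58,447,836.03
Profit = CAD 58,447,836.03 − CAD 58,042,000.00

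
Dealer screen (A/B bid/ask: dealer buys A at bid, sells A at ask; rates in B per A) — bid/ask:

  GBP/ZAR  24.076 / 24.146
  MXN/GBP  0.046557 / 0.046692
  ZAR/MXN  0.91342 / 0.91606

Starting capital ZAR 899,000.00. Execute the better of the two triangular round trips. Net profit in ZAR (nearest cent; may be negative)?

Best loop ZAR → MXN → GBP → ZAR:
ZAR 899,000.00 × 0.91342 (sell ZAR at bid) = MXN 821,164.58
MXN 821,164.58 × 0.046557 (sell MXN at bid) = GBP 38,230.96
GBP 38,230.96 × 24.076 (sell GBP at bid) = ZAR 920,448.58

Net profit: ZAR 21,448.58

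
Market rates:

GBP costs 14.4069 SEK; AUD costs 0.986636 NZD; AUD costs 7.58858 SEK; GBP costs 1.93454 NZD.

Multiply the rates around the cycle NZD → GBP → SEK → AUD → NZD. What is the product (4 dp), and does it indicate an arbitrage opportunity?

Around NZD → GBP → SEK → AUD → NZD: 1 ÷ 1.93454 × 14.4069 ÷ 7.58858 × 0.986636 = 0.968254
Product < 1; profitable direction is NZD → AUD → SEK → GBP → NZD.

0.9683 (arbitrage exists)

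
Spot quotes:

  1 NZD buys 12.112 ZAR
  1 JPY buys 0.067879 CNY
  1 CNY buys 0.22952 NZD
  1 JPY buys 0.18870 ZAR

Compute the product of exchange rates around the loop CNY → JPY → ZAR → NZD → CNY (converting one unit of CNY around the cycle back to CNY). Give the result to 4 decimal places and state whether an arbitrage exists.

1.0000 (no arbitrage)

Around CNY → JPY → ZAR → NZD → CNY: 1 ÷ 0.067879 × 0.18870 ÷ 12.112 ÷ 0.22952 = 1.000000
Product ≈ 1 (deviation 0.000%, within rounding noise).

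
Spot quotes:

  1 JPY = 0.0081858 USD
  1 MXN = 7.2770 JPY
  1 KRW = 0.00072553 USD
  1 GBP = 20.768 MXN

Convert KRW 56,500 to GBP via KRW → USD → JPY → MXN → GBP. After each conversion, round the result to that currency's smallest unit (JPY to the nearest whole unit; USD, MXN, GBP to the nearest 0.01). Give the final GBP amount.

GBP 33.13

KRW 56,500 × 0.00072553 = USD 40.99
USD 40.99 ÷ 0.0081858 = JPY 5,007
JPY 5,007 ÷ 7.2770 = MXN 688.06
MXN 688.06 ÷ 20.768 = GBP 33.13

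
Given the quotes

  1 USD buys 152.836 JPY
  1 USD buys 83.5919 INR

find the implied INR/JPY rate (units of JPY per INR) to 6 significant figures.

INR/JPY = 1.82836

1 INR ÷ 83.5919 = 0.0119629 USD
0.0119629 USD × 152.836 = 1.82836 JPY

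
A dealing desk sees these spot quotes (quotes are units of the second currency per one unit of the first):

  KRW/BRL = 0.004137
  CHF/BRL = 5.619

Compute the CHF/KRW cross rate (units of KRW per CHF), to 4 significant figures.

CHF/KRW = 1358

1 CHF × 5.619 = 5.619 BRL
5.619 BRL ÷ 0.004137 = 1358.23 KRW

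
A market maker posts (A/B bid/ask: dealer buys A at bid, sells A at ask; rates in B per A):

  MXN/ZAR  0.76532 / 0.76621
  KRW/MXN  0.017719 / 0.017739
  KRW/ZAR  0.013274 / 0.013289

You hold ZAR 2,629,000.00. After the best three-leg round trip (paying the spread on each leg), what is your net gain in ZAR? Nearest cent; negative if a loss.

Best loop ZAR → KRW → MXN → ZAR:
ZAR 2,629,000.00 ÷ 0.013289 (buy KRW at ask) = KRW 197,832,794
KRW 197,832,794 × 0.017719 (sell KRW at bid) = MXN 3,505,399.28
MXN 3,505,399.28 × 0.76532 (sell MXN at bid) = ZAR 2,682,752.18

Net profit: ZAR 53,752.18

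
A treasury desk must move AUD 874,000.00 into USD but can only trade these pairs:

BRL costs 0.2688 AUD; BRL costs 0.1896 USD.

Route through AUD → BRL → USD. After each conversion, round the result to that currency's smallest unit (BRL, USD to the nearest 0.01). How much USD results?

USD 616,482.14

AUD 874,000.00 ÷ 0.2688 = BRL 3,251,488.10
BRL 3,251,488.10 × 0.1896 = USD 616,482.14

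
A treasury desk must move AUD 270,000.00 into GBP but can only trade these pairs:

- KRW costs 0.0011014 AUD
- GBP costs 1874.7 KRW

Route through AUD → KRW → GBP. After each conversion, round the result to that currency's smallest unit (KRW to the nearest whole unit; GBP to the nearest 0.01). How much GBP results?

AUD 270,000.00 ÷ 0.0011014 = KRW 245,142,546
KRW 245,142,546 ÷ 1874.7 = GBP 130,763.61

GBP 130,763.61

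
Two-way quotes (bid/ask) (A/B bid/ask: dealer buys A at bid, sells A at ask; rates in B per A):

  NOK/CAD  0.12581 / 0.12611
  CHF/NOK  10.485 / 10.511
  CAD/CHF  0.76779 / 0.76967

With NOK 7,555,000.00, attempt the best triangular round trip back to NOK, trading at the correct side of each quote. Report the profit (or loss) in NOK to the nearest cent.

Net profit: NOK 96,745.51

Best loop NOK → CAD → CHF → NOK:
NOK 7,555,000.00 × 0.12581 (sell NOK at bid) = CAD 950,494.55
CAD 950,494.55 × 0.76779 (sell CAD at bid) = CHF 729,780.21
CHF 729,780.21 × 10.485 (sell CHF at bid) = NOK 7,651,745.51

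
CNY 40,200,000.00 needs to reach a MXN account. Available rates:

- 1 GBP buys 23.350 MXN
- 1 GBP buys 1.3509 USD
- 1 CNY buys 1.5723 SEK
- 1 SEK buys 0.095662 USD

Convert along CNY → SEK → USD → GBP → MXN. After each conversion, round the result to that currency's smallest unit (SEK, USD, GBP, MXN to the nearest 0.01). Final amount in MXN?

MXN 104,511,626.61

CNY 40,200,000.00 × 1.5723 = SEK 63,206,460.00
SEK 63,206,460.00 × 0.095662 = USD 6,046,456.38
USD 6,046,456.38 ÷ 1.3509 = GBP 4,475,872.66
GBP 4,475,872.66 × 23.350 = MXN 104,511,626.61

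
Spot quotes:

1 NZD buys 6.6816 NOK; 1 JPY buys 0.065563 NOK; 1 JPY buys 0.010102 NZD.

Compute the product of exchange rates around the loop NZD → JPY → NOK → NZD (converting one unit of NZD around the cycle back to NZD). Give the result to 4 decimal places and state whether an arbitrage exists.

Around NZD → JPY → NOK → NZD: 1 ÷ 0.010102 × 0.065563 ÷ 6.6816 = 0.971339
Product < 1; profitable direction is NZD → NOK → JPY → NZD.

0.9713 (arbitrage exists)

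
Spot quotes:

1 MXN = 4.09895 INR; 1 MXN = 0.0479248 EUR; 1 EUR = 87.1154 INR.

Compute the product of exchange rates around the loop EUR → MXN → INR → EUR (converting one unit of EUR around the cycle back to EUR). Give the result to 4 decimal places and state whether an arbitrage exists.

0.9818 (arbitrage exists)

Around EUR → MXN → INR → EUR: 1 ÷ 0.0479248 × 4.09895 ÷ 87.1154 = 0.981787
Product < 1; profitable direction is EUR → INR → MXN → EUR.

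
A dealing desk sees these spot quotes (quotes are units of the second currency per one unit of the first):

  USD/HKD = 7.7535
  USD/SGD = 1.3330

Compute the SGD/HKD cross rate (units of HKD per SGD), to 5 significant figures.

1 SGD ÷ 1.3330 = 0.750188 USD
0.750188 USD × 7.7535 = 5.81658 HKD

SGD/HKD = 5.8166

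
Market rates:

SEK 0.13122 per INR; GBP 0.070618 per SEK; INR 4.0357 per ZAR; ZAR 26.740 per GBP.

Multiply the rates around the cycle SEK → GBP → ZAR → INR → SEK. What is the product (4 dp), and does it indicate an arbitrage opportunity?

Around SEK → GBP → ZAR → INR → SEK: 1 × 0.070618 × 26.740 × 4.0357 × 0.13122 = 0.999990
Product ≈ 1 (deviation 0.001%, within rounding noise).

1.0000 (no arbitrage)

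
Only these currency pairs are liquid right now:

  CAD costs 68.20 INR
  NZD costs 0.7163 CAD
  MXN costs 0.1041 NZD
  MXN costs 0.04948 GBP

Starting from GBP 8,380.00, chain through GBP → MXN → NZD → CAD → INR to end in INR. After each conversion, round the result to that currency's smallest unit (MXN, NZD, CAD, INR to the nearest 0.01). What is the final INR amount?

INR 861,280.07

GBP 8,380.00 ÷ 0.04948 = MXN 169,361.36
MXN 169,361.36 × 0.1041 = NZD 17,630.52
NZD 17,630.52 × 0.7163 = CAD 12,628.74
CAD 12,628.74 × 68.20 = INR 861,280.07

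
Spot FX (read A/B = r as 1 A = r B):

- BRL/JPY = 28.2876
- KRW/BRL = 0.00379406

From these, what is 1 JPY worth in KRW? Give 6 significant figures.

JPY/KRW = 9.31751

1 JPY ÷ 28.2876 = 0.0353512 BRL
0.0353512 BRL ÷ 0.00379406 = 9.31751 KRW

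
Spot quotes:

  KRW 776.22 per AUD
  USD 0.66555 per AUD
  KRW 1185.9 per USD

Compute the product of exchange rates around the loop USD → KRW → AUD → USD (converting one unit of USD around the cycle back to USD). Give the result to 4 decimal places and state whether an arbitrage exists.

Around USD → KRW → AUD → USD: 1 × 1185.9 ÷ 776.22 × 0.66555 = 1.016820
Product > 1; profitable direction is USD → KRW → AUD → USD.

1.0168 (arbitrage exists)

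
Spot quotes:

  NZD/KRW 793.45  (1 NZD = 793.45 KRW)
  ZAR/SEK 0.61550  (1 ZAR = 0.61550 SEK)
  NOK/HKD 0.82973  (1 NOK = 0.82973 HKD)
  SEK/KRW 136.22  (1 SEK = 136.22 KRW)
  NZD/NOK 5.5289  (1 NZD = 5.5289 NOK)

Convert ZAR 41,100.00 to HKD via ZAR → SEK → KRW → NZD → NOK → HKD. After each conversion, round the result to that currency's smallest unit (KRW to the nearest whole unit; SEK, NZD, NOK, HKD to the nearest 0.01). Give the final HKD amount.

ZAR 41,100.00 × 0.61550 = SEK 25,297.05
SEK 25,297.05 × 136.22 = KRW 3,445,964
KRW 3,445,964 ÷ 793.45 = NZD 4,343.01
NZD 4,343.01 × 5.5289 = NOK 24,012.07
NOK 24,012.07 × 0.82973 = HKD 19,923.53

HKD 19,923.53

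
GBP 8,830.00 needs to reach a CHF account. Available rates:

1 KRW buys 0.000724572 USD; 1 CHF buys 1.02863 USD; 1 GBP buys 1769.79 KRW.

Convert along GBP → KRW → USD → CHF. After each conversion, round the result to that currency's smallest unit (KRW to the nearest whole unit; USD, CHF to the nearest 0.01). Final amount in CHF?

GBP 8,830.00 × 1769.79 = KRW 15,627,246
KRW 15,627,246 × 0.000724572 = USD 11,323.06
USD 11,323.06 ÷ 1.02863 = CHF 11,007.90

CHF 11,007.90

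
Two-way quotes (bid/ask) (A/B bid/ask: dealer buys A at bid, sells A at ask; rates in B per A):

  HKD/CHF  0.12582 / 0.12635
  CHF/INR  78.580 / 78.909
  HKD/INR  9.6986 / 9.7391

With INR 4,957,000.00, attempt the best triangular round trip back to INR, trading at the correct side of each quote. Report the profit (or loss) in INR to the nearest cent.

Best loop INR → HKD → CHF → INR:
INR 4,957,000.00 ÷ 9.7391 (buy HKD at ask) = HKD 508,979.27
HKD 508,979.27 × 0.12582 (sell HKD at bid) = CHF 64,039.77
CHF 64,039.77 × 78.580 (sell CHF at bid) = INR 5,032,245.26

Net profit: INR 75,245.26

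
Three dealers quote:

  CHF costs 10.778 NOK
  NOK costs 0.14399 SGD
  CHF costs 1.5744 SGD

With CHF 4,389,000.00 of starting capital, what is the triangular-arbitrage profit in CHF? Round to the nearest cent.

Profitable loop is CHF → SGD → NOK → CHF:
CHF 4,389,000.00 × 1.5744 = SGD 6,910,041.60
SGD 6,910,041.60 ÷ 0.14399 = NOK 47,989,732.62
NOK 47,989,732.62 ÷ 10.778 = CHF 4,452,563.80
Profit = CHF 4,452,563.80 − CHF 4,389,000.00

Profit: CHF 63,563.80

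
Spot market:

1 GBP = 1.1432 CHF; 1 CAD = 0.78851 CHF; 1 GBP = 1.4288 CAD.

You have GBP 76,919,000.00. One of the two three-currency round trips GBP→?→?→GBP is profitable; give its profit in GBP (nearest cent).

Profitable loop is GBP → CHF → CAD → GBP:
GBP 76,919,000.00 × 1.1432 = CHF 87,933,800.80
CHF 87,933,800.80 ÷ 0.78851 = CAD 111,518,941.80
CAD 111,518,941.80 ÷ 1.4288 = GBP 78,050,771.14
Profit = GBP 78,050,771.14 − GBP 76,919,000.00

Profit: GBP 1,131,771.14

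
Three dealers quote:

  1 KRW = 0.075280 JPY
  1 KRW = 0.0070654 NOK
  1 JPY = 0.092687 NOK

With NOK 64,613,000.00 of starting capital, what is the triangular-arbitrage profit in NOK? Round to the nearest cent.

Profitable loop is NOK → JPY → KRW → NOK:
NOK 64,613,000.00 ÷ 0.092687 = JPY 697,109,627
JPY 697,109,627 ÷ 0.075280 = KRW 9,260,223,526
KRW 9,260,223,526 × 0.0070654 = NOK 65,427,183.30
Profit = NOK 65,427,183.30 − NOK 64,613,000.00

Profit: NOK 814,183.30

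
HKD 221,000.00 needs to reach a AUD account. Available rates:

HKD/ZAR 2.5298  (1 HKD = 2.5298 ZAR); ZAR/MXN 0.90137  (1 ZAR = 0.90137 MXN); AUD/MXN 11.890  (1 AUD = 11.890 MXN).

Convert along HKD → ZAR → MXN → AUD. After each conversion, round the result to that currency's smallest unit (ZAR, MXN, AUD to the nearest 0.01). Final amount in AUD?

AUD 42,383.78

HKD 221,000.00 × 2.5298 = ZAR 559,085.80
ZAR 559,085.80 × 0.90137 = MXN 503,943.17
MXN 503,943.17 ÷ 11.890 = AUD 42,383.78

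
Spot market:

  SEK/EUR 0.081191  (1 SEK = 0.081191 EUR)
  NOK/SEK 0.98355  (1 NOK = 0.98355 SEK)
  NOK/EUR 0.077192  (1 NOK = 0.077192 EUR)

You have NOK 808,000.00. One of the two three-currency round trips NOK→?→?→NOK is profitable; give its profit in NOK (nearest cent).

Profit: NOK 27,878.97

Profitable loop is NOK → SEK → EUR → NOK:
NOK 808,000.00 × 0.98355 = SEK 794,708.40
SEK 794,708.40 × 0.081191 = EUR 64,523.17
EUR 64,523.17 ÷ 0.077192 = NOK 835,878.97
Profit = NOK 835,878.97 − NOK 808,000.00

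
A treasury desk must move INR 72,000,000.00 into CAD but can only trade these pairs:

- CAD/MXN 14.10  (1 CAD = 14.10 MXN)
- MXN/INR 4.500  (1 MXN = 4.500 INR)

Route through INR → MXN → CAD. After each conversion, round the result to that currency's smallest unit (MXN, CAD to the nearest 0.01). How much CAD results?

CAD 1,134,751.77

INR 72,000,000.00 ÷ 4.500 = MXN 16,000,000.00
MXN 16,000,000.00 ÷ 14.10 = CAD 1,134,751.77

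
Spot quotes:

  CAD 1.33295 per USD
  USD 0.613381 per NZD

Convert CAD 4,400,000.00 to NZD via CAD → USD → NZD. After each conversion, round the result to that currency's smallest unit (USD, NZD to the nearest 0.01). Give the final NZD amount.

CAD 4,400,000.00 ÷ 1.33295 = USD 3,300,949.02
USD 3,300,949.02 ÷ 0.613381 = NZD 5,381,563.86

NZD 5,381,563.86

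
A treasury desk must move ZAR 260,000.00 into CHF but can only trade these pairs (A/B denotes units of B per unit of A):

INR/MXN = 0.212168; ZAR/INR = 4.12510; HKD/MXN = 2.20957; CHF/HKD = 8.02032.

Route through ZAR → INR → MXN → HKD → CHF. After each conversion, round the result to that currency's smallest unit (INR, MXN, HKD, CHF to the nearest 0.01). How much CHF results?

ZAR 260,000.00 × 4.12510 = INR 1,072,526.00
INR 1,072,526.00 × 0.212168 = MXN 227,555.70
MXN 227,555.70 ÷ 2.20957 = HKD 102,986.42
HKD 102,986.42 ÷ 8.02032 = CHF 12,840.69

CHF 12,840.69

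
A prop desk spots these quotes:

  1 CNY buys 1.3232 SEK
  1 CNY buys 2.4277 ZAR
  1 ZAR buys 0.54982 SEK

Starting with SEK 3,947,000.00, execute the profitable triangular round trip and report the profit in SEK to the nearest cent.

Profit: SEK 34,595.95

Profitable loop is SEK → CNY → ZAR → SEK:
SEK 3,947,000.00 ÷ 1.3232 = CNY 2,982,920.19
CNY 2,982,920.19 × 2.4277 = ZAR 7,241,635.35
ZAR 7,241,635.35 × 0.54982 = SEK 3,981,595.95
Profit = SEK 3,981,595.95 − SEK 3,947,000.00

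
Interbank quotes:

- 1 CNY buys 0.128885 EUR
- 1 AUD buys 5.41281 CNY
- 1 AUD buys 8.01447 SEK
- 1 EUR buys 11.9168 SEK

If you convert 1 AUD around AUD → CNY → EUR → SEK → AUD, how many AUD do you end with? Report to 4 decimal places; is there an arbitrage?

1.0373 (arbitrage exists)

Around AUD → CNY → EUR → SEK → AUD: 1 × 5.41281 × 0.128885 × 11.9168 ÷ 8.01447 = 1.037313
Product > 1; profitable direction is AUD → CNY → EUR → SEK → AUD.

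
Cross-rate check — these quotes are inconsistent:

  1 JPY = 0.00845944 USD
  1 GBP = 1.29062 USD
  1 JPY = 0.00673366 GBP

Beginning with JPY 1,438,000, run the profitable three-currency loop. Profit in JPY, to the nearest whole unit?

Profit: JPY 39,294

Profitable loop is JPY → GBP → USD → JPY:
JPY 1,438,000 × 0.00673366 = GBP 9,683.00
GBP 9,683.00 × 1.29062 = USD 12,497.08
USD 12,497.08 ÷ 0.00845944 = JPY 1,477,294
Profit = JPY 1,477,294 − JPY 1,438,000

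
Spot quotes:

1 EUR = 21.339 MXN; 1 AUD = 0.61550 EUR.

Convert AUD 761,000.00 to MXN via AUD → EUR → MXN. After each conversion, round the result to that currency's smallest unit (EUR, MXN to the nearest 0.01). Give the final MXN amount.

MXN 9,995,091.57

AUD 761,000.00 × 0.61550 = EUR 468,395.50
EUR 468,395.50 × 21.339 = MXN 9,995,091.57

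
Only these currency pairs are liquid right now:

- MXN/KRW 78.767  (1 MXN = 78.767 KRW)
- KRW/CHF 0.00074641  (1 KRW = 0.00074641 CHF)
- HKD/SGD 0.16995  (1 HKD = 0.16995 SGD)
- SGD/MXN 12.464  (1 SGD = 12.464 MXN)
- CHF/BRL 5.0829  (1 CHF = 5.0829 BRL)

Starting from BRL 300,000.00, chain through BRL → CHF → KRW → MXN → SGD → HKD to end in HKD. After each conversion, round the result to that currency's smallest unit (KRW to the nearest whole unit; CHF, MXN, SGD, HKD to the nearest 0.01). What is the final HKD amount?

BRL 300,000.00 ÷ 5.0829 = CHF 59,021.42
CHF 59,021.42 ÷ 0.00074641 = KRW 79,073,726
KRW 79,073,726 ÷ 78.767 = MXN 1,003,894.09
MXN 1,003,894.09 ÷ 12.464 = SGD 80,543.49
SGD 80,543.49 ÷ 0.16995 = HKD 473,924.62

HKD 473,924.62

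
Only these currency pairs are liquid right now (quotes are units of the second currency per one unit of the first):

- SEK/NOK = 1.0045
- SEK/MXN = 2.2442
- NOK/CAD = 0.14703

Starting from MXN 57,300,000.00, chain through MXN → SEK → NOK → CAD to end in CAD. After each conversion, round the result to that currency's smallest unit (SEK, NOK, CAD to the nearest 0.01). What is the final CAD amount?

MXN 57,300,000.00 ÷ 2.2442 = SEK 25,532,483.74
SEK 25,532,483.74 × 1.0045 = NOK 25,647,379.92
NOK 25,647,379.92 × 0.14703 = CAD 3,770,934.27

CAD 3,770,934.27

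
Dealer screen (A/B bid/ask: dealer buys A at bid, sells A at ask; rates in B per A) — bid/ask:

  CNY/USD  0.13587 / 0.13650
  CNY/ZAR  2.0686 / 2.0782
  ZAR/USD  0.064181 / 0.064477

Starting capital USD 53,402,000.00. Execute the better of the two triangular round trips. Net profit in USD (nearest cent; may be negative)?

Best loop USD → ZAR → CNY → USD:
USD 53,402,000.00 ÷ 0.064477 (buy ZAR at ask) = ZAR 828,233,323.51
ZAR 828,233,323.51 ÷ 2.0782 (buy CNY at ask) = CNY 398,533,983.02
CNY 398,533,983.02 × 0.13587 (sell CNY at bid) = USD 54,148,812.27

Net profit: USD 746,812.27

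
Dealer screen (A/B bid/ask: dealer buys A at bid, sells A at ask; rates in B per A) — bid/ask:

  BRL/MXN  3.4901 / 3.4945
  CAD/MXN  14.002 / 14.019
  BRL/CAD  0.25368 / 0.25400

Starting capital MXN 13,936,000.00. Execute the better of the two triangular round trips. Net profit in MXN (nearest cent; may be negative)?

Best loop MXN → BRL → CAD → MXN:
MXN 13,936,000.00 ÷ 3.4945 (buy BRL at ask) = BRL 3,987,981.11
BRL 3,987,981.11 × 0.25368 (sell BRL at bid) = CAD 1,011,671.05
CAD 1,011,671.05 × 14.002 (sell CAD at bid) = MXN 14,165,418.03

Net profit: MXN 229,418.03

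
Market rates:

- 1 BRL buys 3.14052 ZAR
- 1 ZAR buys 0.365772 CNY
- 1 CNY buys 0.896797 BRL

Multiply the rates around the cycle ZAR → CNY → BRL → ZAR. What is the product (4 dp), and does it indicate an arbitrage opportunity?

1.0302 (arbitrage exists)

Around ZAR → CNY → BRL → ZAR: 1 × 0.365772 × 0.896797 × 3.14052 = 1.030164
Product > 1; profitable direction is ZAR → CNY → BRL → ZAR.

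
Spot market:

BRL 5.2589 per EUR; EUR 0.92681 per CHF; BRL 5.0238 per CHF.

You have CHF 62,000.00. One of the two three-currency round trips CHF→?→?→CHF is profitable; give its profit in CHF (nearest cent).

Profitable loop is CHF → BRL → EUR → CHF:
CHF 62,000.00 × 5.0238 = BRL 311,475.60
BRL 311,475.60 ÷ 5.2589 = EUR 59,228.28
EUR 59,228.28 ÷ 0.92681 = CHF 63,905.53
Profit = CHF 63,905.53 − CHF 62,000.00

Profit: CHF 1,905.53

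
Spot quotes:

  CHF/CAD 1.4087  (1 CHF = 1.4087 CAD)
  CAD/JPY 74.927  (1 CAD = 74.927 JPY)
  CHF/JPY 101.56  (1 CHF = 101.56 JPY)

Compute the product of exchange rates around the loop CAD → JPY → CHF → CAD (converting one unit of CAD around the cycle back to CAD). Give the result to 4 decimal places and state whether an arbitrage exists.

1.0393 (arbitrage exists)

Around CAD → JPY → CHF → CAD: 1 × 74.927 ÷ 101.56 × 1.4087 = 1.039284
Product > 1; profitable direction is CAD → JPY → CHF → CAD.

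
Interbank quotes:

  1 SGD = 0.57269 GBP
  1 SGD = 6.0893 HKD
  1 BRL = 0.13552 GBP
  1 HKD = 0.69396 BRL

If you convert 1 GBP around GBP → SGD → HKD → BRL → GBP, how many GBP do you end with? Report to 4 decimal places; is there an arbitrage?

1.0000 (no arbitrage)

Around GBP → SGD → HKD → BRL → GBP: 1 ÷ 0.57269 × 6.0893 × 0.69396 × 0.13552 = 0.999967
Product ≈ 1 (deviation 0.003%, within rounding noise).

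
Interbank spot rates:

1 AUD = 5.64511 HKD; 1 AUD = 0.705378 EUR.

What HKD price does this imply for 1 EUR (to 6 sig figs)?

1 EUR ÷ 0.705378 = 1.41768 AUD
1.41768 AUD × 5.64511 = 8.00296 HKD

EUR/HKD = 8.00296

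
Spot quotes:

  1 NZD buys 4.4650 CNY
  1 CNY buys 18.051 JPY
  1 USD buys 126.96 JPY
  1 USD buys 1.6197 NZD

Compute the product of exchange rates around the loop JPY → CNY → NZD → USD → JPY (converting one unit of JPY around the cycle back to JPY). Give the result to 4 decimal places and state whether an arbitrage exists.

Around JPY → CNY → NZD → USD → JPY: 1 ÷ 18.051 ÷ 4.4650 ÷ 1.6197 × 126.96 = 0.972545
Product < 1; profitable direction is JPY → USD → NZD → CNY → JPY.

0.9725 (arbitrage exists)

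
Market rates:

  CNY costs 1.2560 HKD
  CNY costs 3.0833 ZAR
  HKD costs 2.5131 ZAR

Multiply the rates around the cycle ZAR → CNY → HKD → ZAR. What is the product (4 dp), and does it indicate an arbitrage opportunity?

Around ZAR → CNY → HKD → ZAR: 1 ÷ 3.0833 × 1.2560 × 2.5131 = 1.023726
Product > 1; profitable direction is ZAR → CNY → HKD → ZAR.

1.0237 (arbitrage exists)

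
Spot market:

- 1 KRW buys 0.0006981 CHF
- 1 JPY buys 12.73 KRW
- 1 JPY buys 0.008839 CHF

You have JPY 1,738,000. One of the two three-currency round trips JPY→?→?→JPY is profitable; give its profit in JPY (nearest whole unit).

Profit: JPY 9,401

Profitable loop is JPY → KRW → CHF → JPY:
JPY 1,738,000 × 12.73 = KRW 22,124,740
KRW 22,124,740 × 0.0006981 = CHF 15,445.28
CHF 15,445.28 ÷ 0.008839 = JPY 1,747,401
Profit = JPY 1,747,401 − JPY 1,738,000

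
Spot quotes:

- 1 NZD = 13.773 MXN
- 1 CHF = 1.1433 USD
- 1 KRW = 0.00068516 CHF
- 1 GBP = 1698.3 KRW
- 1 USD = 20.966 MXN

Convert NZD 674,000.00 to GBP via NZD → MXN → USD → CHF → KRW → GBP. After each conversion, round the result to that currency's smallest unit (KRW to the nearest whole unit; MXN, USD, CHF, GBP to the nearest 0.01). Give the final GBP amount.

NZD 674,000.00 × 13.773 = MXN 9,283,002.00
MXN 9,283,002.00 ÷ 20.966 = USD 442,764.57
USD 442,764.57 ÷ 1.1433 = CHF 387,268.93
CHF 387,268.93 ÷ 0.00068516 = KRW 565,224,079
KRW 565,224,079 ÷ 1698.3 = GBP 332,817.57

GBP 332,817.57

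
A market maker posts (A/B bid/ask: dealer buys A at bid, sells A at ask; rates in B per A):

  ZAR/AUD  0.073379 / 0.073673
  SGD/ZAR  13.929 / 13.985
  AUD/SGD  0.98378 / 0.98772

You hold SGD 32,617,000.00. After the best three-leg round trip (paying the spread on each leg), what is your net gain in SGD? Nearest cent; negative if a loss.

Net profit: SGD 179,970.57

Best loop SGD → ZAR → AUD → SGD:
SGD 32,617,000.00 × 13.929 (sell SGD at bid) = ZAR 454,322,193.00
ZAR 454,322,193.00 × 0.073379 (sell ZAR at bid) = AUD 33,337,708.20
AUD 33,337,708.20 × 0.98378 (sell AUD at bid) = SGD 32,796,970.57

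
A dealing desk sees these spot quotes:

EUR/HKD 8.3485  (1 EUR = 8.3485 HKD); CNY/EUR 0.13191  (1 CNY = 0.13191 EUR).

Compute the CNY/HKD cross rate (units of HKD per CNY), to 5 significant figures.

1 CNY × 0.13191 = 0.13191 EUR
0.13191 EUR × 8.3485 = 1.10125 HKD

CNY/HKD = 1.1013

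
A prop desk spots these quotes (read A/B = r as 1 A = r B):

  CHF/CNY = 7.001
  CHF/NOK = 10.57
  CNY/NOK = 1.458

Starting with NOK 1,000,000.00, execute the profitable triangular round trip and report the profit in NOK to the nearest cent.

Profit: NOK 35,517.36

Profitable loop is NOK → CNY → CHF → NOK:
NOK 1,000,000.00 ÷ 1.458 = CNY 685,871.06
CNY 685,871.06 ÷ 7.001 = CHF 97,967.58
CHF 97,967.58 × 10.57 = NOK 1,035,517.36
Profit = NOK 1,035,517.36 − NOK 1,000,000.00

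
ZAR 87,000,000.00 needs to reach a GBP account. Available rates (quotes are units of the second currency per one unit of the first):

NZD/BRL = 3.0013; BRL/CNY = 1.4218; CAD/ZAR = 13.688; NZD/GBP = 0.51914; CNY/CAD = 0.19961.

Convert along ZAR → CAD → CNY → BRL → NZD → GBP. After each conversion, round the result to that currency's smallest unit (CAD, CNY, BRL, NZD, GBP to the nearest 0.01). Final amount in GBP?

ZAR 87,000,000.00 ÷ 13.688 = CAD 6,355,932.20
CAD 6,355,932.20 ÷ 0.19961 = CNY 31,841,752.42
CNY 31,841,752.42 ÷ 1.4218 = BRL 22,395,380.80
BRL 22,395,380.80 ÷ 3.0013 = NZD 7,461,893.45
NZD 7,461,893.45 × 0.51914 = GBP 3,873,767.37

GBP 3,873,767.37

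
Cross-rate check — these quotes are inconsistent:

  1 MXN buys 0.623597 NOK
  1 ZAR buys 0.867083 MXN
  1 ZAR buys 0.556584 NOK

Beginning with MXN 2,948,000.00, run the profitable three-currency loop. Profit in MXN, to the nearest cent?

Profitable loop is MXN → ZAR → NOK → MXN:
MXN 2,948,000.00 ÷ 0.867083 = ZAR 3,399,905.20
ZAR 3,399,905.20 × 0.556584 = NOK 1,892,332.84
NOK 1,892,332.84 ÷ 0.623597 = MXN 3,034,544.48
Profit = MXN 3,034,544.48 − MXN 2,948,000.00

Profit: MXN 86,544.48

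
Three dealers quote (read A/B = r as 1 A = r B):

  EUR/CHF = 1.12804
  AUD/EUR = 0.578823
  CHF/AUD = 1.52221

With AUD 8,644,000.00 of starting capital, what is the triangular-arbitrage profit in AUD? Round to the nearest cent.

Profitable loop is AUD → CHF → EUR → AUD:
AUD 8,644,000.00 ÷ 1.52221 = CHF 5,678,585.74
CHF 5,678,585.74 ÷ 1.12804 = EUR 5,034,028.71
EUR 5,034,028.71 ÷ 0.578823 = AUD 8,697,008.77
Profit = AUD 8,697,008.77 − AUD 8,644,000.00

Profit: AUD 53,008.77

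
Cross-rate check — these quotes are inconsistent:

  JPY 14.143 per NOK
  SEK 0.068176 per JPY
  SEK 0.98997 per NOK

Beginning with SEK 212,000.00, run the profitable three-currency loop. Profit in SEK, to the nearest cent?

Profit: SEK 5,663.11

Profitable loop is SEK → JPY → NOK → SEK:
SEK 212,000.00 ÷ 0.068176 = JPY 3,109,599
JPY 3,109,599 ÷ 14.143 = NOK 219,868.39
NOK 219,868.39 × 0.98997 = SEK 217,663.11
Profit = SEK 217,663.11 − SEK 212,000.00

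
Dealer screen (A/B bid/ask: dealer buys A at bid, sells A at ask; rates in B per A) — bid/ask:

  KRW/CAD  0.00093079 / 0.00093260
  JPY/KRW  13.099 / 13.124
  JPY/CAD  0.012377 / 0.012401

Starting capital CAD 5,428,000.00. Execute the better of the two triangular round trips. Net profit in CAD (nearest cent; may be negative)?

Net profit: CAD 61,004.63

Best loop CAD → KRW → JPY → CAD:
CAD 5,428,000.00 ÷ 0.00093260 (buy KRW at ask) = KRW 5,820,287,369
KRW 5,820,287,369 ÷ 13.124 (buy JPY at ask) = JPY 443,484,255
JPY 443,484,255 × 0.012377 (sell JPY at bid) = CAD 5,489,004.63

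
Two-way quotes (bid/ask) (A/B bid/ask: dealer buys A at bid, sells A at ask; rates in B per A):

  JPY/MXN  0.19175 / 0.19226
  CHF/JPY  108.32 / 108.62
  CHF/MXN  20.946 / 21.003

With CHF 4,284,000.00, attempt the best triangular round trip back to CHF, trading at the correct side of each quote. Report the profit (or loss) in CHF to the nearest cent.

Best loop CHF → MXN → JPY → CHF:
CHF 4,284,000.00 × 20.946 (sell CHF at bid) = MXN 89,732,664.00
MXN 89,732,664.00 ÷ 0.19226 (buy JPY at ask) = JPY 466,725,601
JPY 466,725,601 ÷ 108.62 (buy CHF at ask) = CHF 4,296,866.15

Net profit: CHF 12,866.15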